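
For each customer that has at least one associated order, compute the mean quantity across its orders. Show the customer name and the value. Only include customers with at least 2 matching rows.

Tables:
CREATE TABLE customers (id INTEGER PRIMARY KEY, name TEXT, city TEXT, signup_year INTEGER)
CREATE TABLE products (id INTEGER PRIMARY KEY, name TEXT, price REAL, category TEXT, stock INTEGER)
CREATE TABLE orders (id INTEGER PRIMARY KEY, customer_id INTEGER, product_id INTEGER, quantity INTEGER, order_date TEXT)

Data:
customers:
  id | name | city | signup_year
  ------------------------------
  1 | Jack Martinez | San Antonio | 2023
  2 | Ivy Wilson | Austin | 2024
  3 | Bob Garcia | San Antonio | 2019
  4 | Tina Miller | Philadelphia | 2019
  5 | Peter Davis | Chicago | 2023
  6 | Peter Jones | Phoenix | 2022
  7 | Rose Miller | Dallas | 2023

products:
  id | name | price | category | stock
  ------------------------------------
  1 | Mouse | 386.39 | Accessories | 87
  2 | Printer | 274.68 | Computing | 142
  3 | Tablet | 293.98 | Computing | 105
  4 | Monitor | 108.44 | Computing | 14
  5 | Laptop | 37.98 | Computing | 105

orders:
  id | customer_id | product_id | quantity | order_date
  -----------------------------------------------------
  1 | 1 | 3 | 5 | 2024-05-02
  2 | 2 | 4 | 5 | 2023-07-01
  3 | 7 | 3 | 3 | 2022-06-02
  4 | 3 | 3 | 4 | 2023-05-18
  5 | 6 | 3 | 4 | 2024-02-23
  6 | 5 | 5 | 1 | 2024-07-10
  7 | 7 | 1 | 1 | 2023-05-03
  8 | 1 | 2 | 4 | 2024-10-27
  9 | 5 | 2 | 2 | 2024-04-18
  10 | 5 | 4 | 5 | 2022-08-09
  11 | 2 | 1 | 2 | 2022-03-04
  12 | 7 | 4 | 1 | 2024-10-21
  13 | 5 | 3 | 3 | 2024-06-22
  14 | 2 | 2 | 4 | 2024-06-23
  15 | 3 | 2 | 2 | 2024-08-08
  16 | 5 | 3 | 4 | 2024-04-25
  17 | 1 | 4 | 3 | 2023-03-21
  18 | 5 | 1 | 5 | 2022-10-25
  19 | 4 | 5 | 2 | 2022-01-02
SELECT p.name, AVG(c.quantity) AS avg_quantity FROM orders c JOIN customers p ON c.customer_id = p.id GROUP BY p.id, p.name HAVING COUNT(*) >= 2

Execution result:
name | avg_quantity
Jack Martinez | 4.00
Ivy Wilson | 3.67
Bob Garcia | 3.00
Peter Davis | 3.33
Rose Miller | 1.67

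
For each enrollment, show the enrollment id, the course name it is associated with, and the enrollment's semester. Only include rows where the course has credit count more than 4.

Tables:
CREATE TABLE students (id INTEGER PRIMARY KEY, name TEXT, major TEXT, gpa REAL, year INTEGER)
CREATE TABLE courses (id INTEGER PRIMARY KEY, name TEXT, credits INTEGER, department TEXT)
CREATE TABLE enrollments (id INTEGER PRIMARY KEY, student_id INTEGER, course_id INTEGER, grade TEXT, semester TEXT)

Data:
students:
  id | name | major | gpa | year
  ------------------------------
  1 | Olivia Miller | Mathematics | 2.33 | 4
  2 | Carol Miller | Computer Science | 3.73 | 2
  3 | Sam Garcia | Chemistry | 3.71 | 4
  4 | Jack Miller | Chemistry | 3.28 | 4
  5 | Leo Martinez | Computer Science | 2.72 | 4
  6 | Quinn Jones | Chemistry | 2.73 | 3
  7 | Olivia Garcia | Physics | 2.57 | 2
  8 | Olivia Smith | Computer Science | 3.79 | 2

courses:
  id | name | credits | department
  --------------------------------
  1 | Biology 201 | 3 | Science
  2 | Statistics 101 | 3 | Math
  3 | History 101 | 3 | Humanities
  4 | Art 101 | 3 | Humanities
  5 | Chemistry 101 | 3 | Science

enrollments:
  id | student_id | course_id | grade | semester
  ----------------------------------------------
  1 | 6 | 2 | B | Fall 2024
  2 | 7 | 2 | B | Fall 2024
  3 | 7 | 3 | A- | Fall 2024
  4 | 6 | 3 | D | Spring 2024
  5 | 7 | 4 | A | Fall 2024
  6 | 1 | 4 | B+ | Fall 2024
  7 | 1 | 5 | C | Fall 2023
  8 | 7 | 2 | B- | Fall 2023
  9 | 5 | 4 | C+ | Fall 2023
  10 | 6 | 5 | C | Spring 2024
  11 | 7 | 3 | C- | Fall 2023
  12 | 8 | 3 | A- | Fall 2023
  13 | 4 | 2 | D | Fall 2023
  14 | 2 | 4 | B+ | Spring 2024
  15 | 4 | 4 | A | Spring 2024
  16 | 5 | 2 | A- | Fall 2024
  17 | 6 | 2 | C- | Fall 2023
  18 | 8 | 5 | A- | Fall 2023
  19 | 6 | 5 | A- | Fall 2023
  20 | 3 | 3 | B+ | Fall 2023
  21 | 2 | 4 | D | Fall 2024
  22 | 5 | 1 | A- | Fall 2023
SELECT c.id, p.name AS course, c.semester FROM enrollments c JOIN courses p ON c.course_id = p.id WHERE p.credits > 4

Execution result:
(no rows)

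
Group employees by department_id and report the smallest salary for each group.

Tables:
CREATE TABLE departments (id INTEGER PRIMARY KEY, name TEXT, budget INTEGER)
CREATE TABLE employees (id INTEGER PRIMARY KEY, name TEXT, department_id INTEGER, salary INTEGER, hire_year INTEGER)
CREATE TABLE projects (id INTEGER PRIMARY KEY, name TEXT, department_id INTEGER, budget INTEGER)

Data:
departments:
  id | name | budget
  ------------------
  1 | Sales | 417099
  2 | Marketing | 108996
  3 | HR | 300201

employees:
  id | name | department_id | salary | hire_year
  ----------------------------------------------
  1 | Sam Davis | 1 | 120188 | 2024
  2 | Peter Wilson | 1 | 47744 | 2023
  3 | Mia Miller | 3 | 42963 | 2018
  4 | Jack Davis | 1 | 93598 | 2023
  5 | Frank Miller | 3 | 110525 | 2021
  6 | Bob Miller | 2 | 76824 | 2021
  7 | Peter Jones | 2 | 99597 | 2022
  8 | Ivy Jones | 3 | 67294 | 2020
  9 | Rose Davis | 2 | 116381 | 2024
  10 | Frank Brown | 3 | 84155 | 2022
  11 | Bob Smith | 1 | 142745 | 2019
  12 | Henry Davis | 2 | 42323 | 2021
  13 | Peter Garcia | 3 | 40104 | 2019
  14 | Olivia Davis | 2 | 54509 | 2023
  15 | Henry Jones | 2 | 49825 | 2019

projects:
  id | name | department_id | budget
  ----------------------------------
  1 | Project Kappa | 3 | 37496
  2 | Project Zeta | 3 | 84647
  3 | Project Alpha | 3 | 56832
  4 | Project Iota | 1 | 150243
SELECT department_id, MIN(salary) AS min_salary FROM employees GROUP BY department_id

Execution result:
department_id | min_salary
1 | 47744
2 | 42323
3 | 40104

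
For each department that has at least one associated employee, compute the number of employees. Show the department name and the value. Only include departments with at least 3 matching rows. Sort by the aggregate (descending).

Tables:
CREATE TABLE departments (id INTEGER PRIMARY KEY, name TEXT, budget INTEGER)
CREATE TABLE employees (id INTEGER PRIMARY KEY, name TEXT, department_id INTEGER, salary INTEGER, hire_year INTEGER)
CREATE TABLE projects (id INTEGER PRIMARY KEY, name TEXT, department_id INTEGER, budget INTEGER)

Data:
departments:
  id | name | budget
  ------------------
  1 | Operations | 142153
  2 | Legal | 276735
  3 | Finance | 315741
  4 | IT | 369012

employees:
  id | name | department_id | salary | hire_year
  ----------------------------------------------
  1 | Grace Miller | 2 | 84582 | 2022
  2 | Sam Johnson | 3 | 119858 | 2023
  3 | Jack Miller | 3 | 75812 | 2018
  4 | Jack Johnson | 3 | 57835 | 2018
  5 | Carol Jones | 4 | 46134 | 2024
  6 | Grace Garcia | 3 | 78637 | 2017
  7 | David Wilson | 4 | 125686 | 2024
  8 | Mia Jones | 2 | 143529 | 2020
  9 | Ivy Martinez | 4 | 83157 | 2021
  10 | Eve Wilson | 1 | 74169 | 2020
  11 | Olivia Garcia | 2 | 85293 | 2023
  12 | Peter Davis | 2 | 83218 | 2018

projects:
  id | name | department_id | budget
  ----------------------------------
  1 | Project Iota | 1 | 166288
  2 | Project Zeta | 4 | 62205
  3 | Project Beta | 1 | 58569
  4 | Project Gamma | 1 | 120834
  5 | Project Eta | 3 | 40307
SELECT p.name, COUNT(*) AS n FROM employees c JOIN departments p ON c.department_id = p.id GROUP BY p.id, p.name HAVING COUNT(*) >= 3 ORDER BY n DESC

Execution result:
name | n
Legal | 4
Finance | 4
IT | 3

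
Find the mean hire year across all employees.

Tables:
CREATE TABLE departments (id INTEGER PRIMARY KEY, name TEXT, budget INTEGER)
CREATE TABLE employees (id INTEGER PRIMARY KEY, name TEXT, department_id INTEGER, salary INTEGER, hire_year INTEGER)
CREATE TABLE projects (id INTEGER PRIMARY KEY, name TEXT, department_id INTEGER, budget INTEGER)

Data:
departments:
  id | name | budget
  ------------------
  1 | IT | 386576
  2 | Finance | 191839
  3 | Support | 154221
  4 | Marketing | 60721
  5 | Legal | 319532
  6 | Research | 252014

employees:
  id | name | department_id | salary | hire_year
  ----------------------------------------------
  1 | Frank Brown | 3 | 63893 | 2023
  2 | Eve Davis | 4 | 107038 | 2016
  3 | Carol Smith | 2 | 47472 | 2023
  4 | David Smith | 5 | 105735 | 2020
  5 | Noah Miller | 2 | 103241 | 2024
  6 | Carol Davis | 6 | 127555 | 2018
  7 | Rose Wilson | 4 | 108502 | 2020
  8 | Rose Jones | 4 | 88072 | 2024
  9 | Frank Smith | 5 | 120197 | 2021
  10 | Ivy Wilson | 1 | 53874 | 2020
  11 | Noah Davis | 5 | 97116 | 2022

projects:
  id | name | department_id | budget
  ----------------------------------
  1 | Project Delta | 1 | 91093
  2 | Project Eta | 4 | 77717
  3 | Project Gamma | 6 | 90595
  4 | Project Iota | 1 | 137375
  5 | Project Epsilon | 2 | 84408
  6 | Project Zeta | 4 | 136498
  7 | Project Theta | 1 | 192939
SELECT AVG(hire_year) FROM employees

Execution result:
2021.00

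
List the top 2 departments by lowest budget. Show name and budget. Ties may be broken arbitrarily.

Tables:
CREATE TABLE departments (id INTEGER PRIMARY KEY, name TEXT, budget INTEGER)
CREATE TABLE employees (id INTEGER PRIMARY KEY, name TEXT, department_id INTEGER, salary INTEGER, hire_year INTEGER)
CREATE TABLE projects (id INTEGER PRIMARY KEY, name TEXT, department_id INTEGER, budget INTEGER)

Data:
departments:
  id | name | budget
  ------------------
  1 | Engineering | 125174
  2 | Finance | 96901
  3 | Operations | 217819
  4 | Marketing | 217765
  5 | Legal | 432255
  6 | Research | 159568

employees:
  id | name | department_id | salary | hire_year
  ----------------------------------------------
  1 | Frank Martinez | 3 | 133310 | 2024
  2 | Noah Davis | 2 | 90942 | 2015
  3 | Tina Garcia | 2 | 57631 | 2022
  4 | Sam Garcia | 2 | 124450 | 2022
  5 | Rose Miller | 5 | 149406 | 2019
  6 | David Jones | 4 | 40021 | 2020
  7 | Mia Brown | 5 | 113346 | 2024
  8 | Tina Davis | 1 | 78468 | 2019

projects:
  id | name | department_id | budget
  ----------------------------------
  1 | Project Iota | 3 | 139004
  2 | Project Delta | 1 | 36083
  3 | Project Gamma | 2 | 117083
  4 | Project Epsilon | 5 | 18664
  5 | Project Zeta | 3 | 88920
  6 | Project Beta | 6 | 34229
SELECT name, budget FROM departments ORDER BY budget ASC LIMIT 2

Execution result:
name | budget
Finance | 96901
Engineering | 125174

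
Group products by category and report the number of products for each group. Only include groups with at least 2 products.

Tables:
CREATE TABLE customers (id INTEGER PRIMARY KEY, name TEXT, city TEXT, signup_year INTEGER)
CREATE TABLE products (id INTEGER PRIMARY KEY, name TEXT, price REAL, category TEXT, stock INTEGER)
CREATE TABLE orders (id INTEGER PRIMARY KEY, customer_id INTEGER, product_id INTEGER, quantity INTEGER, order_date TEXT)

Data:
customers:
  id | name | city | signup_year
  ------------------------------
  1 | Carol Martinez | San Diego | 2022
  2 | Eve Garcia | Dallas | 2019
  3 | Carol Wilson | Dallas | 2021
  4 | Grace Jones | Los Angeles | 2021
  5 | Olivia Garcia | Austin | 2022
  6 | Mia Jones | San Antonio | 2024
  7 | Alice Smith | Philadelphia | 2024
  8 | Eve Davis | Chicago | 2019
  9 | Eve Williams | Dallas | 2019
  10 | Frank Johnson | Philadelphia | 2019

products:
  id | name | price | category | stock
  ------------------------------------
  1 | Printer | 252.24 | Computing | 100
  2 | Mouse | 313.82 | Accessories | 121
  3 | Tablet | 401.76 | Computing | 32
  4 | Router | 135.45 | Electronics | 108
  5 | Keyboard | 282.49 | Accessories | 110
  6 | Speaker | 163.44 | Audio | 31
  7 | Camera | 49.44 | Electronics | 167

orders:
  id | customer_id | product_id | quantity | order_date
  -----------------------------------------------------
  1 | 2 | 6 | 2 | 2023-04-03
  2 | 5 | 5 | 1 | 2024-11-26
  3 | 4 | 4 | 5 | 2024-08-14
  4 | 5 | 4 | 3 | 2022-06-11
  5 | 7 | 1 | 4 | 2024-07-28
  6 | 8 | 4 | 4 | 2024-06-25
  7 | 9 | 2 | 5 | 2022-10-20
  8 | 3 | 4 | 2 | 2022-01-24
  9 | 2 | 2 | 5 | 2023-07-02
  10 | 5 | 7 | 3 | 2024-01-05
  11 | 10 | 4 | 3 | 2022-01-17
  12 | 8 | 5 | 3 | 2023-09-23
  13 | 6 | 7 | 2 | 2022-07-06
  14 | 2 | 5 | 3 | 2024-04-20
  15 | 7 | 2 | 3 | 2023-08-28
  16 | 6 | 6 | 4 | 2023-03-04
SELECT category, COUNT(*) AS n FROM products GROUP BY category HAVING COUNT(*) >= 2

Execution result:
category | n
Accessories | 2
Computing | 2
Electronics | 2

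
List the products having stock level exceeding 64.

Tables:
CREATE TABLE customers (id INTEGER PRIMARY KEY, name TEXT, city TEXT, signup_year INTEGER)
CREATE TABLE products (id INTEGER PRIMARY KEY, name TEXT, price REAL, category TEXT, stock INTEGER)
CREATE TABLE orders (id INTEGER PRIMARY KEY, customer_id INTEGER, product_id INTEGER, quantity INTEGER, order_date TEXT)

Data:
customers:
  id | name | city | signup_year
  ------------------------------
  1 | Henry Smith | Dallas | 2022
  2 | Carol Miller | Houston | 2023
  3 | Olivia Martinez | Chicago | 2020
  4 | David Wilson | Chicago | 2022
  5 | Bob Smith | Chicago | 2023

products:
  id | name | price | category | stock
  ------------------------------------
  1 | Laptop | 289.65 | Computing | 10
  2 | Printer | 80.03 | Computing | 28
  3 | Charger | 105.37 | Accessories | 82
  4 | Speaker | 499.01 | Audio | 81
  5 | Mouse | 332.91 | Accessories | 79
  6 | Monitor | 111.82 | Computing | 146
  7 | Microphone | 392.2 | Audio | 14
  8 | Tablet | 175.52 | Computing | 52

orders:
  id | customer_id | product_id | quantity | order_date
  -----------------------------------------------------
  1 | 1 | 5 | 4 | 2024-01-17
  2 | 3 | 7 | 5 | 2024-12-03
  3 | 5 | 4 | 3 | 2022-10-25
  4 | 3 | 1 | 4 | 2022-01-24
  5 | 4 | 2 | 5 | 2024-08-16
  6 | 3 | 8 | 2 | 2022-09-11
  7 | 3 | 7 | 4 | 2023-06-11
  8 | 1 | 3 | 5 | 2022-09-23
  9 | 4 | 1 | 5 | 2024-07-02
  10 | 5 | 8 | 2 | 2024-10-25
SELECT name, stock FROM products WHERE stock > 64

Execution result:
name | stock
Charger | 82
Speaker | 81
Mouse | 79
Monitor | 146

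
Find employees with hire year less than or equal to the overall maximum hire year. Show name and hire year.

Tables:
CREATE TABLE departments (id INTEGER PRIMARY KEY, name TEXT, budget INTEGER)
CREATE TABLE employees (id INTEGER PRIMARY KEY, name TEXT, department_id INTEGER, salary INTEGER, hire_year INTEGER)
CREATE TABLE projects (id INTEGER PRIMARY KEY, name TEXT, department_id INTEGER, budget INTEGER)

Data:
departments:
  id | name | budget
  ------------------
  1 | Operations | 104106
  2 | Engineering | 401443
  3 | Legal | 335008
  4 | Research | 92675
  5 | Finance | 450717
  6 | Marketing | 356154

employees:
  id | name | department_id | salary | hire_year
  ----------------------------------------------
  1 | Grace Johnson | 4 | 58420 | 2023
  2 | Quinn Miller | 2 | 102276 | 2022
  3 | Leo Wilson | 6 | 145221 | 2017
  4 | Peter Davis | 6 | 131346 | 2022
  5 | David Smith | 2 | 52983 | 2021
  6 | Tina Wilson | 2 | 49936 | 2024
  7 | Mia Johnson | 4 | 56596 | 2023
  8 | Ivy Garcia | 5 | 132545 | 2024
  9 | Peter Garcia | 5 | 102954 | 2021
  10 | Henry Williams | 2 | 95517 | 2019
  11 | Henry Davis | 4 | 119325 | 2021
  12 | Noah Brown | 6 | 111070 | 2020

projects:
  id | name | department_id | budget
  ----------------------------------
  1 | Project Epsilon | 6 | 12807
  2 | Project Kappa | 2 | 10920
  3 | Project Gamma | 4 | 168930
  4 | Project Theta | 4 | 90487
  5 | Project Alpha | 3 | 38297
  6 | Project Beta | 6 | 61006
SELECT name, hire_year FROM employees WHERE hire_year <= (SELECT MAX(hire_year) FROM employees)

Execution result:
name | hire_year
Grace Johnson | 2023
Quinn Miller | 2022
Leo Wilson | 2017
Peter Davis | 2022
David Smith | 2021
Tina Wilson | 2024
Mia Johnson | 2023
Ivy Garcia | 2024
Peter Garcia | 2021
Henry Williams | 2019
Henry Davis | 2021
Noah Brown | 2020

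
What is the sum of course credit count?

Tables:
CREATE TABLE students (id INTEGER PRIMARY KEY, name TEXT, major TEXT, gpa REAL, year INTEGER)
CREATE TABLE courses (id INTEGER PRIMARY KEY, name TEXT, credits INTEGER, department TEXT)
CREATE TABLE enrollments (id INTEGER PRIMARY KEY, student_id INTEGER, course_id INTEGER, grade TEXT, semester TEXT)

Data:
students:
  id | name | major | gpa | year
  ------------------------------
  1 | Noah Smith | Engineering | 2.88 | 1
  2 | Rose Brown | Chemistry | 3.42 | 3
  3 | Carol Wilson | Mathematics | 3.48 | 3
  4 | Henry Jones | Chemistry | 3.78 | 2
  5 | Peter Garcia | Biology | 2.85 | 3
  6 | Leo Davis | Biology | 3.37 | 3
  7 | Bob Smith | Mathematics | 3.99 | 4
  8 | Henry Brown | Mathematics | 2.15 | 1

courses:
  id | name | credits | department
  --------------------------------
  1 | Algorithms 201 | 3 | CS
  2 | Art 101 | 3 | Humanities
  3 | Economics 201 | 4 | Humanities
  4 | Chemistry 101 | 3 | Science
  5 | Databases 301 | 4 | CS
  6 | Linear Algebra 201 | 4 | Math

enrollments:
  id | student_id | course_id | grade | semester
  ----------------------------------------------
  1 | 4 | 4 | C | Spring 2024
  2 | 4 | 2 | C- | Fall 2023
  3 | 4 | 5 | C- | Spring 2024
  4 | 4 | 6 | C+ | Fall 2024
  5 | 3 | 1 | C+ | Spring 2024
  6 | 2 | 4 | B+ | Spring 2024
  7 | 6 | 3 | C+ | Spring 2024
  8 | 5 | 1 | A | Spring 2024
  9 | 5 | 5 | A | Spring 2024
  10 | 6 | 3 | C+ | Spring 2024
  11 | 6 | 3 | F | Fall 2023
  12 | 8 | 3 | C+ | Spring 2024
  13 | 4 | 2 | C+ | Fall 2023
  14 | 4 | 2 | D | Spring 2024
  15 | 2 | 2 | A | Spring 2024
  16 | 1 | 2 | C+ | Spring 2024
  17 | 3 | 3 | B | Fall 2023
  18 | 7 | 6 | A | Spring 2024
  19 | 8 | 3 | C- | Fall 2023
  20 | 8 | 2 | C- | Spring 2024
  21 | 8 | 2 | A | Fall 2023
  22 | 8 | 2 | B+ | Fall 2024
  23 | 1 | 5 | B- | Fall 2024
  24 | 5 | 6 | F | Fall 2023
SELECT SUM(credits) FROM courses

Execution result:
21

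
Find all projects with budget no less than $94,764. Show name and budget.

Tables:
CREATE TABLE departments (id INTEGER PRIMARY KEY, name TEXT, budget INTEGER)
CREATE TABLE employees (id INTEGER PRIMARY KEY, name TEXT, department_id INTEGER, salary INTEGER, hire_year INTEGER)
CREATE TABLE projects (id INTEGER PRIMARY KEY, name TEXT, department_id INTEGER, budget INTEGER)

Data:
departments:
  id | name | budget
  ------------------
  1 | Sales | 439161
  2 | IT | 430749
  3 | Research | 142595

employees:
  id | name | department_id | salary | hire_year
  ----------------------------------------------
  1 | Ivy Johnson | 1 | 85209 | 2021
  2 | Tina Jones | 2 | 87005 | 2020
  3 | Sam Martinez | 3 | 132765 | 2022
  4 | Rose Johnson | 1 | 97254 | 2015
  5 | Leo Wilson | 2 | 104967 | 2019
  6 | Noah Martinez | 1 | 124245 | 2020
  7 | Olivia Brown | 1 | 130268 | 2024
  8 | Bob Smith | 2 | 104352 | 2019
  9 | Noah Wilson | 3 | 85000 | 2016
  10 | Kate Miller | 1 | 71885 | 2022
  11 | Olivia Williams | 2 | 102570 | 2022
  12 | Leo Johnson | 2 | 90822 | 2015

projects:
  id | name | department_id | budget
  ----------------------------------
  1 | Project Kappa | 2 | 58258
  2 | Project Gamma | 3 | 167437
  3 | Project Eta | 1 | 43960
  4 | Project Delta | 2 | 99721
SELECT name, budget FROM projects WHERE budget >= 94764

Execution result:
name | budget
Project Gamma | 167437
Project Delta | 99721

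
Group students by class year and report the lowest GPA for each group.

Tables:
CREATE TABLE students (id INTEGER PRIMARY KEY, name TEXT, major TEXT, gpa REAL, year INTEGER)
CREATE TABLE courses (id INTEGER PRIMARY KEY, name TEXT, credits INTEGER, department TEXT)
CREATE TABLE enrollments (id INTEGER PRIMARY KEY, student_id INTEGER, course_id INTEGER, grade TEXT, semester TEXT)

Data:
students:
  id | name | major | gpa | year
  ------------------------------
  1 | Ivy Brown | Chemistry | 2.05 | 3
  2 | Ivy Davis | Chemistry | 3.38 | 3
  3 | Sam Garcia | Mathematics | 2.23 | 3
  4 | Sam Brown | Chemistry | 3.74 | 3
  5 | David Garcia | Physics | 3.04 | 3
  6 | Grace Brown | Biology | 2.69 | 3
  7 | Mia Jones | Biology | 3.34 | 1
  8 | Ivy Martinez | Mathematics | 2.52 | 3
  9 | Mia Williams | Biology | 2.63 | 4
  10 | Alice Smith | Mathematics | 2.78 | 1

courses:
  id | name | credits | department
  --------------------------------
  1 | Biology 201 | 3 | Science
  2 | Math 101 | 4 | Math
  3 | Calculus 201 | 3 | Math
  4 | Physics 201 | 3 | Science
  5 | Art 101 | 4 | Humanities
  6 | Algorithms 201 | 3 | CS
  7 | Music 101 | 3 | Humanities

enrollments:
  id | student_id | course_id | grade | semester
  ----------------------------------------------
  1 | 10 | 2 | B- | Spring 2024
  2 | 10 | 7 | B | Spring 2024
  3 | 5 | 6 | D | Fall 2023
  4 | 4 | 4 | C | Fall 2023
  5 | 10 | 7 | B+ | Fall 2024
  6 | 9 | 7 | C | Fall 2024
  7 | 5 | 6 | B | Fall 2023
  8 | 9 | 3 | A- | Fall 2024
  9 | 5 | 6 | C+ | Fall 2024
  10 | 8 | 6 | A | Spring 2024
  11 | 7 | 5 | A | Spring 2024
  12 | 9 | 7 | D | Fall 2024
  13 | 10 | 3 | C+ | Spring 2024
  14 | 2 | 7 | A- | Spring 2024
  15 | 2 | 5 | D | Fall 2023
SELECT year, MIN(gpa) AS min_gpa FROM students GROUP BY year

Execution result:
year | min_gpa
1 | 2.78
3 | 2.05
4 | 2.63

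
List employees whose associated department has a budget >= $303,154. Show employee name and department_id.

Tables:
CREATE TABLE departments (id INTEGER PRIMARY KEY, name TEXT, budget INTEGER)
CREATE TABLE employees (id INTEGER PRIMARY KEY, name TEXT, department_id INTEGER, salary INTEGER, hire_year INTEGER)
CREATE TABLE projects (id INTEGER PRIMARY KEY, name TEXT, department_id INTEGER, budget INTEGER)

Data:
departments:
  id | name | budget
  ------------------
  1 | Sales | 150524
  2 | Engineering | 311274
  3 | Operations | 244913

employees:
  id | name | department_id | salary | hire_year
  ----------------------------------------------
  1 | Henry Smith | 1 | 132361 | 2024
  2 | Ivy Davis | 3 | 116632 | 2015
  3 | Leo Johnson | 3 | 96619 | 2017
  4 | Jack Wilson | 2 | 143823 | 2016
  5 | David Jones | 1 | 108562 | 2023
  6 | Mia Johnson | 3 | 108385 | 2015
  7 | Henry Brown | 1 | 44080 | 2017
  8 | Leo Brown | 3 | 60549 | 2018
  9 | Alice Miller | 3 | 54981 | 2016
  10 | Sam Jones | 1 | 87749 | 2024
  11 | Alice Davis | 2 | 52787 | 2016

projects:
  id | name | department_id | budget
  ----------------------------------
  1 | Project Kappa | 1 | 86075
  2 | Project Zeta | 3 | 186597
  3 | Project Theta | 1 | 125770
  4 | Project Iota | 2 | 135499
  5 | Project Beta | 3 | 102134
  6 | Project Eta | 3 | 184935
SELECT name, department_id FROM employees WHERE department_id IN (SELECT id FROM departments WHERE budget >= 303154)

Execution result:
name | department_id
Jack Wilson | 2
Alice Davis | 2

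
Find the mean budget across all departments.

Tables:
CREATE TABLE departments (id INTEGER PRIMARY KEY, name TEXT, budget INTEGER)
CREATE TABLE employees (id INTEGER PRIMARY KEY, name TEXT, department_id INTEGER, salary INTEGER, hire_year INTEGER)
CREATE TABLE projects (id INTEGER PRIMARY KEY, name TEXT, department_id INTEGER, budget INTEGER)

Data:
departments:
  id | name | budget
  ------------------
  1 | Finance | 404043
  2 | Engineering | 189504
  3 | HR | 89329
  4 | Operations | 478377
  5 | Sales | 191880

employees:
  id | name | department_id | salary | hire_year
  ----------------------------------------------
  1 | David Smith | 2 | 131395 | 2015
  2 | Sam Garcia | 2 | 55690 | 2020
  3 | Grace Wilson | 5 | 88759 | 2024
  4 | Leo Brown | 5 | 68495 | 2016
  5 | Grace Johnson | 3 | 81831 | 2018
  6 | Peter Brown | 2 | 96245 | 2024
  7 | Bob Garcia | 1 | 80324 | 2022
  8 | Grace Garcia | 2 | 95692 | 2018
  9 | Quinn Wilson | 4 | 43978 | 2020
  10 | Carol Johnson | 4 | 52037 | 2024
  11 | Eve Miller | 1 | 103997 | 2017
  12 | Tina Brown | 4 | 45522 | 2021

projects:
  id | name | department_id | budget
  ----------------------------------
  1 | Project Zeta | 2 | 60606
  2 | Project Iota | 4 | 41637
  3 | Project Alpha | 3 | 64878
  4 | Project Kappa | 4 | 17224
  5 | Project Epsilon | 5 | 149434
SELECT AVG(budget) FROM departments

Execution result:
270626.60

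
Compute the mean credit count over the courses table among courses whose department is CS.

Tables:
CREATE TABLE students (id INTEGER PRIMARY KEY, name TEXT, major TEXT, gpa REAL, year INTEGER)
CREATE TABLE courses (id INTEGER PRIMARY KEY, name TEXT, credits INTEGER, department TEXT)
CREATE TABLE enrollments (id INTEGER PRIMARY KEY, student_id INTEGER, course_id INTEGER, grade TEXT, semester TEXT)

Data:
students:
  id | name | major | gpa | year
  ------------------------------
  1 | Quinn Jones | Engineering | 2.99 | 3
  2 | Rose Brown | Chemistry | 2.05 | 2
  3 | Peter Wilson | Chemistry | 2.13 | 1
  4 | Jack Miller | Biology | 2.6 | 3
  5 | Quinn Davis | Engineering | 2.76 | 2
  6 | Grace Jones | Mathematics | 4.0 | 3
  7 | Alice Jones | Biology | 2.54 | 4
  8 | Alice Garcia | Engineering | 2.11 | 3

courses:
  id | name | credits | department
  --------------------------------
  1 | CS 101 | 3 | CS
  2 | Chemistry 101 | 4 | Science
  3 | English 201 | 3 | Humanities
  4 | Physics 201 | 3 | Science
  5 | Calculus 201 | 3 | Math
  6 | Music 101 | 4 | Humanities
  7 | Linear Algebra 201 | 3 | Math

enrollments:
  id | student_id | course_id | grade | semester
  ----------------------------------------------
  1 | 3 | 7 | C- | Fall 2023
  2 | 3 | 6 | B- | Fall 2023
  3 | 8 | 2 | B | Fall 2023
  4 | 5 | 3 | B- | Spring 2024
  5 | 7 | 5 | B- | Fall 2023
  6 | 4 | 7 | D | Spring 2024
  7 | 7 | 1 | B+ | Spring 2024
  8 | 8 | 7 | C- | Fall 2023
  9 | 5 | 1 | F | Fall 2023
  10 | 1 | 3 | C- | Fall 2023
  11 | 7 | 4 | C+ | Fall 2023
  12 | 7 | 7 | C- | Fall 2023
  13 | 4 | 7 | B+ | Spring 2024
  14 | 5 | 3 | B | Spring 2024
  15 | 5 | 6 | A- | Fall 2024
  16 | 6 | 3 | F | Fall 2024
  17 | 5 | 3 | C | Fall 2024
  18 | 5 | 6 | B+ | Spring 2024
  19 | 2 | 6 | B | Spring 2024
SELECT AVG(credits) FROM courses WHERE department = 'CS'

Execution result:
3.00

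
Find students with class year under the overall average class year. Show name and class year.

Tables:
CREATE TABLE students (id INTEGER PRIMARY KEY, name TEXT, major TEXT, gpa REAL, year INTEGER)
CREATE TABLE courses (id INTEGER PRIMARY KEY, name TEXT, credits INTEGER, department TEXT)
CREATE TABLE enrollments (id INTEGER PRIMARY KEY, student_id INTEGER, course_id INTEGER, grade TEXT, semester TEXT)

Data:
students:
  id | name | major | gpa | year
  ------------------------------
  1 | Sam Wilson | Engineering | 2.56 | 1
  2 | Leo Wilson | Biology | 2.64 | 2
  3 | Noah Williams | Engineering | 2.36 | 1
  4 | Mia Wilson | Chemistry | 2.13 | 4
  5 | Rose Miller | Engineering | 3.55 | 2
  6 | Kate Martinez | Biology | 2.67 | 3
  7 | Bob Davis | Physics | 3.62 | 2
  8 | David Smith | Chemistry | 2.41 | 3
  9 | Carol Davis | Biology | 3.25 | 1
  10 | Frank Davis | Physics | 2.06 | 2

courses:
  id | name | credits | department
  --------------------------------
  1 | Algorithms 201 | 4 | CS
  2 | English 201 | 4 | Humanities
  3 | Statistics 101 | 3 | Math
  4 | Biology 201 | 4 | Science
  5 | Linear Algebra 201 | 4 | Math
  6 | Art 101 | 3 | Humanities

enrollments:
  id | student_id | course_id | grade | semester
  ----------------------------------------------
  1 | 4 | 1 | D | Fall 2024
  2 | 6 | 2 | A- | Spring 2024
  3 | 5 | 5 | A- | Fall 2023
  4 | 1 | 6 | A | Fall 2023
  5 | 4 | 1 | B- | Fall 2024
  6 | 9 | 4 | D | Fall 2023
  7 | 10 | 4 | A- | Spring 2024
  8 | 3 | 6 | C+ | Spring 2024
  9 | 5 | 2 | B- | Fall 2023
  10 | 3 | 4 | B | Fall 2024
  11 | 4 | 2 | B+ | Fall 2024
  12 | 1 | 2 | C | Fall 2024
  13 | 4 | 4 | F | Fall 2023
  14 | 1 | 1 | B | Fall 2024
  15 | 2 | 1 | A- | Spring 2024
SELECT name, year FROM students WHERE year < (SELECT AVG(year) FROM students)

Execution result:
name | year
Sam Wilson | 1
Leo Wilson | 2
Noah Williams | 1
Rose Miller | 2
Bob Davis | 2
Carol Davis | 1
Frank Davis | 2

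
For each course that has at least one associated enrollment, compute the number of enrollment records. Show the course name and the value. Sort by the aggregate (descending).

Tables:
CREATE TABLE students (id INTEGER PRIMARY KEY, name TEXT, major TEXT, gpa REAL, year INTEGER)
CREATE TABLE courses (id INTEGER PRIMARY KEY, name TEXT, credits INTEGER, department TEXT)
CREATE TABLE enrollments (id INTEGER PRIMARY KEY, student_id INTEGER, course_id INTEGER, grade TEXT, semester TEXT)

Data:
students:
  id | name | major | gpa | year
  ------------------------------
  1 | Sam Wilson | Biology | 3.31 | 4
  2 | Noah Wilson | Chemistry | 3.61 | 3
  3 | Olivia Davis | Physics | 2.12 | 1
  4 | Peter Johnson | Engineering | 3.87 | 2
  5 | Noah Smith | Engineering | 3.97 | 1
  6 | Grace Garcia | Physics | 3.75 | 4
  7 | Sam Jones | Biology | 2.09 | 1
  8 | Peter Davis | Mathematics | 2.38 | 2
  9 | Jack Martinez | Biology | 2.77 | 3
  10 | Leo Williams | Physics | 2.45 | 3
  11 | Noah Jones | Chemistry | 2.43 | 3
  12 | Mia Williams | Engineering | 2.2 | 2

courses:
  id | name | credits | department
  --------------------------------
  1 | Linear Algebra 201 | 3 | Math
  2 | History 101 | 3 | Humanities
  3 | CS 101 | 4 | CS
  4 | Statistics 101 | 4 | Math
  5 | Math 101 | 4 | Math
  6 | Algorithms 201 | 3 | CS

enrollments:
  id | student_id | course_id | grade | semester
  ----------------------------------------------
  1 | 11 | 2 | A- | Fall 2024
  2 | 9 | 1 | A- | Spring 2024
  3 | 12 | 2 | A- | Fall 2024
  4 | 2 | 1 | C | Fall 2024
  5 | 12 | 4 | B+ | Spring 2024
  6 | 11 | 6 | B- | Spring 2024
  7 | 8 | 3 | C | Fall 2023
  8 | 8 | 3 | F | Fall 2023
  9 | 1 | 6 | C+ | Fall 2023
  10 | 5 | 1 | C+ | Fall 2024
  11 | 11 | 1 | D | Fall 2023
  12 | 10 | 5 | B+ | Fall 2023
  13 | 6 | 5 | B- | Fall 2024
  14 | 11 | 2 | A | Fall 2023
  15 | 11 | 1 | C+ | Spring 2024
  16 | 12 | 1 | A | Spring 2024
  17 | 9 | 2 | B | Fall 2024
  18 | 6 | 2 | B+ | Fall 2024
SELECT p.name, COUNT(*) AS n FROM enrollments c JOIN courses p ON c.course_id = p.id GROUP BY p.id, p.name ORDER BY n DESC

Execution result:
name | n
Linear Algebra 201 | 6
History 101 | 5
CS 101 | 2
Math 101 | 2
Algorithms 201 | 2
Statistics 101 | 1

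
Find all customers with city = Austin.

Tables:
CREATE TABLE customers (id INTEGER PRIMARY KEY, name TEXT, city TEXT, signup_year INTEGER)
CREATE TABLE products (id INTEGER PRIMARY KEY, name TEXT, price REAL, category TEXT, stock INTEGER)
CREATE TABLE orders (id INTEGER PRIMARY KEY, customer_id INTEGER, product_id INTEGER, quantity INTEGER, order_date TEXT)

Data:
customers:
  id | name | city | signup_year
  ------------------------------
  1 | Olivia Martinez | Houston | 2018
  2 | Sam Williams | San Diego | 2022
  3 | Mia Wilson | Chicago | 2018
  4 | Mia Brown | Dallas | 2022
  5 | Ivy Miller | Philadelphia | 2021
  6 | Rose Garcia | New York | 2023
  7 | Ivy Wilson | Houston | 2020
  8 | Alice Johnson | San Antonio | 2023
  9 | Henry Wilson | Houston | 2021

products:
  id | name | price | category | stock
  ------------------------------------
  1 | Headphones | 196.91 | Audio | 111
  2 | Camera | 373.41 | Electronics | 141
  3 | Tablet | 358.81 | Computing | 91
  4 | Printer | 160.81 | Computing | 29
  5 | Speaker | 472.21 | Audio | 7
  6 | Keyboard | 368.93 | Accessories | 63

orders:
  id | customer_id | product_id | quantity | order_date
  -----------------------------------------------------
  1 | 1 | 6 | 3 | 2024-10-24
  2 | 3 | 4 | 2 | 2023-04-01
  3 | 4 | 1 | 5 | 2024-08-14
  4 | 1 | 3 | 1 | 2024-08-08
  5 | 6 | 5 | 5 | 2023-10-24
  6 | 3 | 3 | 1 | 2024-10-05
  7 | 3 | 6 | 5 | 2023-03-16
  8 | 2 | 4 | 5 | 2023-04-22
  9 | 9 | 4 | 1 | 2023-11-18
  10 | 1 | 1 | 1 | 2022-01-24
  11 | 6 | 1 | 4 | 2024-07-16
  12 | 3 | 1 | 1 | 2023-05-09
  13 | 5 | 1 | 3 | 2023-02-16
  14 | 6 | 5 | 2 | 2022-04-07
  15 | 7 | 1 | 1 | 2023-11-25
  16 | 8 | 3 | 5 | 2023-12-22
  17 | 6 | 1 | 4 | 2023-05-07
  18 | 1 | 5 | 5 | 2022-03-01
SELECT name, city FROM customers WHERE city = 'Austin'

Execution result:
(no rows)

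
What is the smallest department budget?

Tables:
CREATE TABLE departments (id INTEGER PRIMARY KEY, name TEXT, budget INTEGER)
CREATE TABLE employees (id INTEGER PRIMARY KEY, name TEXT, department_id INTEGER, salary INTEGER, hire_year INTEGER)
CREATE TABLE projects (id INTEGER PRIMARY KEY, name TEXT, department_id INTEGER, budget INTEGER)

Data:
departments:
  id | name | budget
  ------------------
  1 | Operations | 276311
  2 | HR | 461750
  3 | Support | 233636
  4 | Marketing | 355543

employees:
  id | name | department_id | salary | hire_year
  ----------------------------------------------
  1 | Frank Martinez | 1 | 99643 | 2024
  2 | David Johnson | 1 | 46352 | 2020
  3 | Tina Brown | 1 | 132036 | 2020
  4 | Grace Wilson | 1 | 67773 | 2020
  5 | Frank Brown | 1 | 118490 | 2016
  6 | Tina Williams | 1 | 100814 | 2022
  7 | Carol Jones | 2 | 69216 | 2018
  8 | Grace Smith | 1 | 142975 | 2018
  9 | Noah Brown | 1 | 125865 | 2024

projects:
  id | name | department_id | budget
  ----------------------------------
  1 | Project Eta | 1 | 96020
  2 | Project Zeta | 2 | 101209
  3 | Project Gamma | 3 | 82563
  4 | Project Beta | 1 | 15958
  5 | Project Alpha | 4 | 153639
SELECT MIN(budget) FROM departments

Execution result:
233636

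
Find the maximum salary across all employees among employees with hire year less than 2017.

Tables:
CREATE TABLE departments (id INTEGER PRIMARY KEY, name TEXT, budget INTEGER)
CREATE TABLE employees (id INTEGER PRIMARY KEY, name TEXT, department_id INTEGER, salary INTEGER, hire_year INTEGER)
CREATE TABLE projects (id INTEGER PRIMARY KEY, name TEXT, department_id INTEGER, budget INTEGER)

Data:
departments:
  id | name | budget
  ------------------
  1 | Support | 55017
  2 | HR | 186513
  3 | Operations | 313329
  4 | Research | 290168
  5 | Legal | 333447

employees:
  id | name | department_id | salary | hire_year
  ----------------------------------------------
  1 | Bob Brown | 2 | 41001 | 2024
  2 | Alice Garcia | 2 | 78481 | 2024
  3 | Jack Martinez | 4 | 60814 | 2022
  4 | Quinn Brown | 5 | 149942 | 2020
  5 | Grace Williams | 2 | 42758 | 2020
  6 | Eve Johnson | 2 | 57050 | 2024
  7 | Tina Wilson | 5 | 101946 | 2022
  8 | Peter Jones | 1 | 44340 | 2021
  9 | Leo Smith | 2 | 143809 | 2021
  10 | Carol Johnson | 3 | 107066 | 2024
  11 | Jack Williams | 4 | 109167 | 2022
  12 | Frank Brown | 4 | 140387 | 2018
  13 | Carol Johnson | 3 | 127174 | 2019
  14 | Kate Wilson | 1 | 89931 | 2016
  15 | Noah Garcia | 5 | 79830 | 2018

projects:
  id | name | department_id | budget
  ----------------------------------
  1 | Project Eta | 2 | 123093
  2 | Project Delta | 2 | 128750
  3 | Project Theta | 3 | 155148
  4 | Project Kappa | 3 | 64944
SELECT MAX(salary) FROM employees WHERE hire_year < 2017

Execution result:
89931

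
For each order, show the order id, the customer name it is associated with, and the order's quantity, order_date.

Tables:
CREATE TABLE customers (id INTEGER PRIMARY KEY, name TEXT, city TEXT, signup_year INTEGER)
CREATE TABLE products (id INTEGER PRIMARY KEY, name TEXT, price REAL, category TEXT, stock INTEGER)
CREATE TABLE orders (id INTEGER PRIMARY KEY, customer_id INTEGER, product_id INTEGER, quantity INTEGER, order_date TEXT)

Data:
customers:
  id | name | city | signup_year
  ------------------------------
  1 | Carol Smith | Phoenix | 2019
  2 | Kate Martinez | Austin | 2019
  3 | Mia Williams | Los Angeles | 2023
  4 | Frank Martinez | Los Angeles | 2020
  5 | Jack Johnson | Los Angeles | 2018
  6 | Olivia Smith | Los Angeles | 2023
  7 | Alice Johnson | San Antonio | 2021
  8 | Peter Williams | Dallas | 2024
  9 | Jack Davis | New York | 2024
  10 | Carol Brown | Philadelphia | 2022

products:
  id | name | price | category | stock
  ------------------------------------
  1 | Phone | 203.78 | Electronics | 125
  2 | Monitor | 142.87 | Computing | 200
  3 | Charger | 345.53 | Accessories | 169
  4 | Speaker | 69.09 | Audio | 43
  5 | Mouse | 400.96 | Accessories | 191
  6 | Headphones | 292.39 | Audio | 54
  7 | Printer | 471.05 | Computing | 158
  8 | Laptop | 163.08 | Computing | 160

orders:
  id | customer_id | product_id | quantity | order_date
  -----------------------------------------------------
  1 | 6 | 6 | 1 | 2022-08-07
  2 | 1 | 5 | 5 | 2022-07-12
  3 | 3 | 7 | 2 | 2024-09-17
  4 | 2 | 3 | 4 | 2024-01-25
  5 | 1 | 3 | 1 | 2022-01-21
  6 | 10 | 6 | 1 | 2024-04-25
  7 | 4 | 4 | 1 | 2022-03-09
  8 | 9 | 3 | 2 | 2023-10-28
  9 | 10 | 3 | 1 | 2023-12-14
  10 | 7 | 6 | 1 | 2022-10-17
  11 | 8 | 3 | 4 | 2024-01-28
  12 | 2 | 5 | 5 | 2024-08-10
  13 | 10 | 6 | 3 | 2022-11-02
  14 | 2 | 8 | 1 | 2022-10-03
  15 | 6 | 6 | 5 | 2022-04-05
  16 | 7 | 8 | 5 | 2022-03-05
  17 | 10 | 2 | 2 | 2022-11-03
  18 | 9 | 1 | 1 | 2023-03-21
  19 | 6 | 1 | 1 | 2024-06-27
SELECT c.id, p.name AS customer, c.quantity, c.order_date FROM orders c JOIN customers p ON c.customer_id = p.id

Execution result:
id | customer | quantity | order_date
1 | Olivia Smith | 1 | 2022-08-07
2 | Carol Smith | 5 | 2022-07-12
3 | Mia Williams | 2 | 2024-09-17
4 | Kate Martinez | 4 | 2024-01-25
5 | Carol Smith | 1 | 2022-01-21
6 | Carol Brown | 1 | 2024-04-25
7 | Frank Martinez | 1 | 2022-03-09
8 | Jack Davis | 2 | 2023-10-28
9 | Carol Brown | 1 | 2023-12-14
10 | Alice Johnson | 1 | 2022-10-17
11 | Peter Williams | 4 | 2024-01-28
12 | Kate Martinez | 5 | 2024-08-10
13 | Carol Brown | 3 | 2022-11-02
14 | Kate Martinez | 1 | 2022-10-03
15 | Olivia Smith | 5 | 2022-04-05
16 | Alice Johnson | 5 | 2022-03-05
17 | Carol Brown | 2 | 2022-11-03
18 | Jack Davis | 1 | 2023-03-21
19 | Olivia Smith | 1 | 2024-06-27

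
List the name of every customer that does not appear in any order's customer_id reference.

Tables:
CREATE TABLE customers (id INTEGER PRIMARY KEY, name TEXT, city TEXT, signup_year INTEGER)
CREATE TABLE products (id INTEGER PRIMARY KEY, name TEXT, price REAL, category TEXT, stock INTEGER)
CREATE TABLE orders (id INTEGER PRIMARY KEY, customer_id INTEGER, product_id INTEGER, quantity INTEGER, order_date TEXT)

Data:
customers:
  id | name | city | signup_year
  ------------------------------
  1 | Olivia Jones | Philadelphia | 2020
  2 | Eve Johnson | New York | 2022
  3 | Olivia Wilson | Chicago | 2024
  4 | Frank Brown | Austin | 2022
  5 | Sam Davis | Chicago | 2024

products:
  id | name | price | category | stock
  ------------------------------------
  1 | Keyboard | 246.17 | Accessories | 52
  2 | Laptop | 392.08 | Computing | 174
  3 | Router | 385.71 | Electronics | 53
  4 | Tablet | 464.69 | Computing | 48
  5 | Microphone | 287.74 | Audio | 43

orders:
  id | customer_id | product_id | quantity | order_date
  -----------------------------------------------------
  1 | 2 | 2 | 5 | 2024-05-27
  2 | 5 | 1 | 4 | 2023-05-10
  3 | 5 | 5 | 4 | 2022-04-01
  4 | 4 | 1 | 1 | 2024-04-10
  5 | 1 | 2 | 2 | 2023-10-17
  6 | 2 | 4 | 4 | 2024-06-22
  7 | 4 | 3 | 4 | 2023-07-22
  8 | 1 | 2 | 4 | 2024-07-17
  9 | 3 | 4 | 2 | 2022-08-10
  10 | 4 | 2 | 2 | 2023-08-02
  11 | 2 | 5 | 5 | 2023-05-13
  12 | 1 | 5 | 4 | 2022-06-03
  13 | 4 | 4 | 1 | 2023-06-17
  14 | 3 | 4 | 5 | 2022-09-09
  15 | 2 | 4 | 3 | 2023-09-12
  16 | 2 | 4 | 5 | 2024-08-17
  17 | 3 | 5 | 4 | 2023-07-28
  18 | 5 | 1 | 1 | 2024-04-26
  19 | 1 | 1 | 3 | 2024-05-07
SELECT p.name FROM customers p LEFT JOIN orders c ON c.customer_id = p.id WHERE c.id IS NULL

Execution result:
(no rows)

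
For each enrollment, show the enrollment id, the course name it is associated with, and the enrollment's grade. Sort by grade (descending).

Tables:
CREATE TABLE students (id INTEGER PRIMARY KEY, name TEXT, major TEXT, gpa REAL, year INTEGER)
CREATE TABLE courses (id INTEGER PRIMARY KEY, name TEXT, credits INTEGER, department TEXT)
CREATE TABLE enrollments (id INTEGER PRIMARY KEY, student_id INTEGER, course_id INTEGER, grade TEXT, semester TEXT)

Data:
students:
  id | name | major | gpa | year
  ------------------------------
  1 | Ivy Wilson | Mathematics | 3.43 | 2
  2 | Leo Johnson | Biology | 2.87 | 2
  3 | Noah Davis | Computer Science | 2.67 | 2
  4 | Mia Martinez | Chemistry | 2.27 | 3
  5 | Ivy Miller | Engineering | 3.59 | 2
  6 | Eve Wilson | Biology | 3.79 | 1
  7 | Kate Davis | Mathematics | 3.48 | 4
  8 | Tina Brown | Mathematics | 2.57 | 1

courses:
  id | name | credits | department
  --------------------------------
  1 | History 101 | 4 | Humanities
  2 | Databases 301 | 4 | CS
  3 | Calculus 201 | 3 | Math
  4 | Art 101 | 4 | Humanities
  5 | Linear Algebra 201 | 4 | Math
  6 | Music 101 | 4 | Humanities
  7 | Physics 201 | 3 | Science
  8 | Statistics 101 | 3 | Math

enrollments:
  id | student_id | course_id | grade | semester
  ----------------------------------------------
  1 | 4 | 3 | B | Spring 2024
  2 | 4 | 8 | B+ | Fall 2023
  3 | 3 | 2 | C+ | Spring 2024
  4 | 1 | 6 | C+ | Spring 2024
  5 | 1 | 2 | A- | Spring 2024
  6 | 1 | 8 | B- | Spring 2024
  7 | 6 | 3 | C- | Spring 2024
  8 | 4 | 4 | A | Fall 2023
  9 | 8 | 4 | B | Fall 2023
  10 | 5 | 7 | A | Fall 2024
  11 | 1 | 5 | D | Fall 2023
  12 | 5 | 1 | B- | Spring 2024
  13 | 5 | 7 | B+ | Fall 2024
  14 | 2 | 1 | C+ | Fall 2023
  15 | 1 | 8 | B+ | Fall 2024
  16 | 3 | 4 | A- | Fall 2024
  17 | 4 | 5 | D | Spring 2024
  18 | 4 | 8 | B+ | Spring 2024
SELECT c.id, p.name AS course, c.grade FROM enrollments c JOIN courses p ON c.course_id = p.id ORDER BY c.grade DESC

Execution result:
id | course | grade
11 | Linear Algebra 201 | D
17 | Linear Algebra 201 | D
7 | Calculus 201 | C-
3 | Databases 301 | C+
4 | Music 101 | C+
14 | History 101 | C+
6 | Statistics 101 | B-
12 | History 101 | B-
2 | Statistics 101 | B+
13 | Physics 201 | B+
15 | Statistics 101 | B+
18 | Statistics 101 | B+
1 | Calculus 201 | B
9 | Art 101 | B
5 | Databases 301 | A-
16 | Art 101 | A-
8 | Art 101 | A
10 | Physics 201 | A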